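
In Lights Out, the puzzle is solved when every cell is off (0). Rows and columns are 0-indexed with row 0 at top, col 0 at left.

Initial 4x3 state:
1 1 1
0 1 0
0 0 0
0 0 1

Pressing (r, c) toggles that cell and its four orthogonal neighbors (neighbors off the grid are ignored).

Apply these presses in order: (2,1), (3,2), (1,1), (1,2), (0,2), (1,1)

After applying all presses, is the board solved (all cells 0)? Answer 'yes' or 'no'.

After press 1 at (2,1):
1 1 1
0 0 0
1 1 1
0 1 1

After press 2 at (3,2):
1 1 1
0 0 0
1 1 0
0 0 0

After press 3 at (1,1):
1 0 1
1 1 1
1 0 0
0 0 0

After press 4 at (1,2):
1 0 0
1 0 0
1 0 1
0 0 0

After press 5 at (0,2):
1 1 1
1 0 1
1 0 1
0 0 0

After press 6 at (1,1):
1 0 1
0 1 0
1 1 1
0 0 0

Lights still on: 6

Answer: no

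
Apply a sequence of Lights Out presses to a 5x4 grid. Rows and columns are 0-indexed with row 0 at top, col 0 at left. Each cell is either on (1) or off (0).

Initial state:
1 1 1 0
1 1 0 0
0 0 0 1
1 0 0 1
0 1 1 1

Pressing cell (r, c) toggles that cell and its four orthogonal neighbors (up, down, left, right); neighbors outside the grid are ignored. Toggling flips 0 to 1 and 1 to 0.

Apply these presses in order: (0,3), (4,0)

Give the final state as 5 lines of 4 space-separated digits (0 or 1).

After press 1 at (0,3):
1 1 0 1
1 1 0 1
0 0 0 1
1 0 0 1
0 1 1 1

After press 2 at (4,0):
1 1 0 1
1 1 0 1
0 0 0 1
0 0 0 1
1 0 1 1

Answer: 1 1 0 1
1 1 0 1
0 0 0 1
0 0 0 1
1 0 1 1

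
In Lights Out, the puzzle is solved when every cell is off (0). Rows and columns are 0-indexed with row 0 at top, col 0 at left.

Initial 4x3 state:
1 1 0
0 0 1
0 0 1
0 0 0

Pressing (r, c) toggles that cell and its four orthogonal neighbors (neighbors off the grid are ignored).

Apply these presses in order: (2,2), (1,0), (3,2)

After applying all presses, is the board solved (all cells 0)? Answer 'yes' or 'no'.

After press 1 at (2,2):
1 1 0
0 0 0
0 1 0
0 0 1

After press 2 at (1,0):
0 1 0
1 1 0
1 1 0
0 0 1

After press 3 at (3,2):
0 1 0
1 1 0
1 1 1
0 1 0

Lights still on: 7

Answer: no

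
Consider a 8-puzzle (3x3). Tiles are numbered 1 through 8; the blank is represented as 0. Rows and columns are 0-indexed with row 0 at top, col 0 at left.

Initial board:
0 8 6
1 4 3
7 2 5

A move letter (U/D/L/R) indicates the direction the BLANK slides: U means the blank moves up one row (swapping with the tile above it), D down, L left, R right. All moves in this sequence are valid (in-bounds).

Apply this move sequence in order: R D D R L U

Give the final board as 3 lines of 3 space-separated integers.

After move 1 (R):
8 0 6
1 4 3
7 2 5

After move 2 (D):
8 4 6
1 0 3
7 2 5

After move 3 (D):
8 4 6
1 2 3
7 0 5

After move 4 (R):
8 4 6
1 2 3
7 5 0

After move 5 (L):
8 4 6
1 2 3
7 0 5

After move 6 (U):
8 4 6
1 0 3
7 2 5

Answer: 8 4 6
1 0 3
7 2 5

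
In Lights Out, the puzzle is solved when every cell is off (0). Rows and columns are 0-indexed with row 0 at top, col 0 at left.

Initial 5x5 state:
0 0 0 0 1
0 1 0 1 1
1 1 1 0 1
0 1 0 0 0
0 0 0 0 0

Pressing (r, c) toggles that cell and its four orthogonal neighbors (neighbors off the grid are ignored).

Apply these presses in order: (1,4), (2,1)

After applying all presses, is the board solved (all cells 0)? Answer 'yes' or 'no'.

After press 1 at (1,4):
0 0 0 0 0
0 1 0 0 0
1 1 1 0 0
0 1 0 0 0
0 0 0 0 0

After press 2 at (2,1):
0 0 0 0 0
0 0 0 0 0
0 0 0 0 0
0 0 0 0 0
0 0 0 0 0

Lights still on: 0

Answer: yes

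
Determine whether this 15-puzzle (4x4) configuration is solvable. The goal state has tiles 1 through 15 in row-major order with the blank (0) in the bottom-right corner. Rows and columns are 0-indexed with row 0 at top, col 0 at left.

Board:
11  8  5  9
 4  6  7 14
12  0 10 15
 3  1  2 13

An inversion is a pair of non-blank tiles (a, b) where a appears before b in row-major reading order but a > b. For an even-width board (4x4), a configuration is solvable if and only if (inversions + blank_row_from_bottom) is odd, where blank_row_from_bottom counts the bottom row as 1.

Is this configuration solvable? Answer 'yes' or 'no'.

Answer: yes

Derivation:
Inversions: 55
Blank is in row 2 (0-indexed from top), which is row 2 counting from the bottom (bottom = 1).
55 + 2 = 57, which is odd, so the puzzle is solvable.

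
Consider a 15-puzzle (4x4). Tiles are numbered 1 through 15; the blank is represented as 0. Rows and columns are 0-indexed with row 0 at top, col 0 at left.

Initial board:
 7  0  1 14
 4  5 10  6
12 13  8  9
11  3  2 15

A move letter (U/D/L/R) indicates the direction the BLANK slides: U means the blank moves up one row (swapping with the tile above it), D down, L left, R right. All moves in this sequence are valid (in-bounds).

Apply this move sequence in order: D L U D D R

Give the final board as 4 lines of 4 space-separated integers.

Answer:  7  5  1 14
12  4 10  6
13  0  8  9
11  3  2 15

Derivation:
After move 1 (D):
 7  5  1 14
 4  0 10  6
12 13  8  9
11  3  2 15

After move 2 (L):
 7  5  1 14
 0  4 10  6
12 13  8  9
11  3  2 15

After move 3 (U):
 0  5  1 14
 7  4 10  6
12 13  8  9
11  3  2 15

After move 4 (D):
 7  5  1 14
 0  4 10  6
12 13  8  9
11  3  2 15

After move 5 (D):
 7  5  1 14
12  4 10  6
 0 13  8  9
11  3  2 15

After move 6 (R):
 7  5  1 14
12  4 10  6
13  0  8  9
11  3  2 15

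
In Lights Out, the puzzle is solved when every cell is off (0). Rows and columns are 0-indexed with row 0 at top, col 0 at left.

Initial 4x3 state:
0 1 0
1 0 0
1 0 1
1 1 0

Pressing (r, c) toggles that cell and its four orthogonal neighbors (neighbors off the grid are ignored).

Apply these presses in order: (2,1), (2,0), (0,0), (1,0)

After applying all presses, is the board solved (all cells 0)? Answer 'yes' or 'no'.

Answer: yes

Derivation:
After press 1 at (2,1):
0 1 0
1 1 0
0 1 0
1 0 0

After press 2 at (2,0):
0 1 0
0 1 0
1 0 0
0 0 0

After press 3 at (0,0):
1 0 0
1 1 0
1 0 0
0 0 0

After press 4 at (1,0):
0 0 0
0 0 0
0 0 0
0 0 0

Lights still on: 0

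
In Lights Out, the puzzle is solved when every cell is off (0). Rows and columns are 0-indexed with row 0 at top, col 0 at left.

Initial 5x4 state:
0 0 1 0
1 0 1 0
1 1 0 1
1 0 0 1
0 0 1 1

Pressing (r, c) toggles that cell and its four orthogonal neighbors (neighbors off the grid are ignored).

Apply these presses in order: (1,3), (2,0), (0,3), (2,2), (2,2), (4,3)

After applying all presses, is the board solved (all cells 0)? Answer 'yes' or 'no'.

Answer: yes

Derivation:
After press 1 at (1,3):
0 0 1 1
1 0 0 1
1 1 0 0
1 0 0 1
0 0 1 1

After press 2 at (2,0):
0 0 1 1
0 0 0 1
0 0 0 0
0 0 0 1
0 0 1 1

After press 3 at (0,3):
0 0 0 0
0 0 0 0
0 0 0 0
0 0 0 1
0 0 1 1

After press 4 at (2,2):
0 0 0 0
0 0 1 0
0 1 1 1
0 0 1 1
0 0 1 1

After press 5 at (2,2):
0 0 0 0
0 0 0 0
0 0 0 0
0 0 0 1
0 0 1 1

After press 6 at (4,3):
0 0 0 0
0 0 0 0
0 0 0 0
0 0 0 0
0 0 0 0

Lights still on: 0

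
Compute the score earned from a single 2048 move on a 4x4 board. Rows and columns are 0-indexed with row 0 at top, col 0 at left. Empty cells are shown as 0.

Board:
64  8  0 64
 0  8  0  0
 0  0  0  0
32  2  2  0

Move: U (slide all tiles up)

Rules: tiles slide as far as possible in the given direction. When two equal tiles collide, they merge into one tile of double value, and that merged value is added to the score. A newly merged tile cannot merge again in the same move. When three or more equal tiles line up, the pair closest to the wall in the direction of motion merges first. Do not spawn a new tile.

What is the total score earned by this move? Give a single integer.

Answer: 16

Derivation:
Slide up:
col 0: [64, 0, 0, 32] -> [64, 32, 0, 0]  score +0 (running 0)
col 1: [8, 8, 0, 2] -> [16, 2, 0, 0]  score +16 (running 16)
col 2: [0, 0, 0, 2] -> [2, 0, 0, 0]  score +0 (running 16)
col 3: [64, 0, 0, 0] -> [64, 0, 0, 0]  score +0 (running 16)
Board after move:
64 16  2 64
32  2  0  0
 0  0  0  0
 0  0  0  0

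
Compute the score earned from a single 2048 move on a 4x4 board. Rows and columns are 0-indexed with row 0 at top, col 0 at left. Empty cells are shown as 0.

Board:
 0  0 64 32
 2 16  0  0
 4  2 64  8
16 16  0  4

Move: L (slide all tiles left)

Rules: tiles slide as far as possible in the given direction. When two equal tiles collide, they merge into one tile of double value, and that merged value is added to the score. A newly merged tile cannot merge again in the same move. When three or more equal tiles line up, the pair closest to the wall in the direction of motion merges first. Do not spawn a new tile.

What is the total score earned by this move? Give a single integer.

Answer: 32

Derivation:
Slide left:
row 0: [0, 0, 64, 32] -> [64, 32, 0, 0]  score +0 (running 0)
row 1: [2, 16, 0, 0] -> [2, 16, 0, 0]  score +0 (running 0)
row 2: [4, 2, 64, 8] -> [4, 2, 64, 8]  score +0 (running 0)
row 3: [16, 16, 0, 4] -> [32, 4, 0, 0]  score +32 (running 32)
Board after move:
64 32  0  0
 2 16  0  0
 4  2 64  8
32  4  0  0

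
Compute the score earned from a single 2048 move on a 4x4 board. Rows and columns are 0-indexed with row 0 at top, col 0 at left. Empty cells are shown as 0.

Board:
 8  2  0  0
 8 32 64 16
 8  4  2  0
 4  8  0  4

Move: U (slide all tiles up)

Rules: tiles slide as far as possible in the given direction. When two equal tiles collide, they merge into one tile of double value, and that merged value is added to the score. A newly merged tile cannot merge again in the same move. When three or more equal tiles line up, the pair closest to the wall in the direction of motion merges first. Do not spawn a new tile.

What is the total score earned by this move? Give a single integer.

Slide up:
col 0: [8, 8, 8, 4] -> [16, 8, 4, 0]  score +16 (running 16)
col 1: [2, 32, 4, 8] -> [2, 32, 4, 8]  score +0 (running 16)
col 2: [0, 64, 2, 0] -> [64, 2, 0, 0]  score +0 (running 16)
col 3: [0, 16, 0, 4] -> [16, 4, 0, 0]  score +0 (running 16)
Board after move:
16  2 64 16
 8 32  2  4
 4  4  0  0
 0  8  0  0

Answer: 16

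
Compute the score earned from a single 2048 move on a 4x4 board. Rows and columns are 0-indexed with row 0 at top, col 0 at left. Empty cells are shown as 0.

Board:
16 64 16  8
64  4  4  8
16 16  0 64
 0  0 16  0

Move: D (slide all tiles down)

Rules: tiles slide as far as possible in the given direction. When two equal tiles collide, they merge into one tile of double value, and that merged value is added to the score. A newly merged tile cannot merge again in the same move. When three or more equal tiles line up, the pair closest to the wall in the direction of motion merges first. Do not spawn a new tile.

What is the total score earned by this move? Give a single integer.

Slide down:
col 0: [16, 64, 16, 0] -> [0, 16, 64, 16]  score +0 (running 0)
col 1: [64, 4, 16, 0] -> [0, 64, 4, 16]  score +0 (running 0)
col 2: [16, 4, 0, 16] -> [0, 16, 4, 16]  score +0 (running 0)
col 3: [8, 8, 64, 0] -> [0, 0, 16, 64]  score +16 (running 16)
Board after move:
 0  0  0  0
16 64 16  0
64  4  4 16
16 16 16 64

Answer: 16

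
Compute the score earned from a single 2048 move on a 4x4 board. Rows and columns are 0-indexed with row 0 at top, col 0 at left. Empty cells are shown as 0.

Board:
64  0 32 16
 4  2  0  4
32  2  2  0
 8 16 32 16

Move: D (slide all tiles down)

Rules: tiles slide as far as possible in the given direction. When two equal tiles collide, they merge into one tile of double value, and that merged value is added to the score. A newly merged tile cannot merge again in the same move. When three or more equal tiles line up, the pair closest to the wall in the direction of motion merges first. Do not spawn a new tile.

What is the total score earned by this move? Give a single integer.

Answer: 4

Derivation:
Slide down:
col 0: [64, 4, 32, 8] -> [64, 4, 32, 8]  score +0 (running 0)
col 1: [0, 2, 2, 16] -> [0, 0, 4, 16]  score +4 (running 4)
col 2: [32, 0, 2, 32] -> [0, 32, 2, 32]  score +0 (running 4)
col 3: [16, 4, 0, 16] -> [0, 16, 4, 16]  score +0 (running 4)
Board after move:
64  0  0  0
 4  0 32 16
32  4  2  4
 8 16 32 16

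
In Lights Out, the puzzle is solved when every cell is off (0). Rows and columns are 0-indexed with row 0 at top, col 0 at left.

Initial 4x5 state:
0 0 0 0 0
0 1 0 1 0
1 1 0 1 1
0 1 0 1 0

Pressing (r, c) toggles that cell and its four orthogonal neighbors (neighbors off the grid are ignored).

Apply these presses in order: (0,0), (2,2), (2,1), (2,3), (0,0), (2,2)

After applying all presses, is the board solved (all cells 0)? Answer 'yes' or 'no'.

After press 1 at (0,0):
1 1 0 0 0
1 1 0 1 0
1 1 0 1 1
0 1 0 1 0

After press 2 at (2,2):
1 1 0 0 0
1 1 1 1 0
1 0 1 0 1
0 1 1 1 0

After press 3 at (2,1):
1 1 0 0 0
1 0 1 1 0
0 1 0 0 1
0 0 1 1 0

After press 4 at (2,3):
1 1 0 0 0
1 0 1 0 0
0 1 1 1 0
0 0 1 0 0

After press 5 at (0,0):
0 0 0 0 0
0 0 1 0 0
0 1 1 1 0
0 0 1 0 0

After press 6 at (2,2):
0 0 0 0 0
0 0 0 0 0
0 0 0 0 0
0 0 0 0 0

Lights still on: 0

Answer: yes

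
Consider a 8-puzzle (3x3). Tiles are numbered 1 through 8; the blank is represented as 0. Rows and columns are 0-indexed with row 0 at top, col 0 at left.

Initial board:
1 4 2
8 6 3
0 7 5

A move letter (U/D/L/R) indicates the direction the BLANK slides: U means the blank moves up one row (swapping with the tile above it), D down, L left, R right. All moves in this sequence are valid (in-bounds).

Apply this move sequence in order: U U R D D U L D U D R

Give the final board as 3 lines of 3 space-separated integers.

After move 1 (U):
1 4 2
0 6 3
8 7 5

After move 2 (U):
0 4 2
1 6 3
8 7 5

After move 3 (R):
4 0 2
1 6 3
8 7 5

After move 4 (D):
4 6 2
1 0 3
8 7 5

After move 5 (D):
4 6 2
1 7 3
8 0 5

After move 6 (U):
4 6 2
1 0 3
8 7 5

After move 7 (L):
4 6 2
0 1 3
8 7 5

After move 8 (D):
4 6 2
8 1 3
0 7 5

After move 9 (U):
4 6 2
0 1 3
8 7 5

After move 10 (D):
4 6 2
8 1 3
0 7 5

After move 11 (R):
4 6 2
8 1 3
7 0 5

Answer: 4 6 2
8 1 3
7 0 5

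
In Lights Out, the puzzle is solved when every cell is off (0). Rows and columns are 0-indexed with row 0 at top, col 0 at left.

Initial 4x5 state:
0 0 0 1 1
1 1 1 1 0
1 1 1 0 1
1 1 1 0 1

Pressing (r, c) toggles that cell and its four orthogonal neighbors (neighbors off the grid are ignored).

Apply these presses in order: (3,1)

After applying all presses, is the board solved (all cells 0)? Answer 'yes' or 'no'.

Answer: no

Derivation:
After press 1 at (3,1):
0 0 0 1 1
1 1 1 1 0
1 0 1 0 1
0 0 0 0 1

Lights still on: 10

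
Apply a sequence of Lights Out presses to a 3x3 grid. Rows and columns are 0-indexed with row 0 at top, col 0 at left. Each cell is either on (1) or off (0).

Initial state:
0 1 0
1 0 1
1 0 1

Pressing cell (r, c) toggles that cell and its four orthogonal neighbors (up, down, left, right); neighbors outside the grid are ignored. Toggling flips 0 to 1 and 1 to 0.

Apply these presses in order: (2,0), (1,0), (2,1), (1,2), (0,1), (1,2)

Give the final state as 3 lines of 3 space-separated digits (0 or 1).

Answer: 0 0 1
1 1 1
0 0 0

Derivation:
After press 1 at (2,0):
0 1 0
0 0 1
0 1 1

After press 2 at (1,0):
1 1 0
1 1 1
1 1 1

After press 3 at (2,1):
1 1 0
1 0 1
0 0 0

After press 4 at (1,2):
1 1 1
1 1 0
0 0 1

After press 5 at (0,1):
0 0 0
1 0 0
0 0 1

After press 6 at (1,2):
0 0 1
1 1 1
0 0 0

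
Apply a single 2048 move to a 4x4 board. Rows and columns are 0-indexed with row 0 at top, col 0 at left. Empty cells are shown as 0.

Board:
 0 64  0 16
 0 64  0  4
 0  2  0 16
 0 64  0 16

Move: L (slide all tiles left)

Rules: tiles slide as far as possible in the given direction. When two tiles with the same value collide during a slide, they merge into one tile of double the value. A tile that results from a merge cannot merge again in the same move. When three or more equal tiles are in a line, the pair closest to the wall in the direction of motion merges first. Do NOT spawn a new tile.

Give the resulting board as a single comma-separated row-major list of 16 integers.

Slide left:
row 0: [0, 64, 0, 16] -> [64, 16, 0, 0]
row 1: [0, 64, 0, 4] -> [64, 4, 0, 0]
row 2: [0, 2, 0, 16] -> [2, 16, 0, 0]
row 3: [0, 64, 0, 16] -> [64, 16, 0, 0]

Answer: 64, 16, 0, 0, 64, 4, 0, 0, 2, 16, 0, 0, 64, 16, 0, 0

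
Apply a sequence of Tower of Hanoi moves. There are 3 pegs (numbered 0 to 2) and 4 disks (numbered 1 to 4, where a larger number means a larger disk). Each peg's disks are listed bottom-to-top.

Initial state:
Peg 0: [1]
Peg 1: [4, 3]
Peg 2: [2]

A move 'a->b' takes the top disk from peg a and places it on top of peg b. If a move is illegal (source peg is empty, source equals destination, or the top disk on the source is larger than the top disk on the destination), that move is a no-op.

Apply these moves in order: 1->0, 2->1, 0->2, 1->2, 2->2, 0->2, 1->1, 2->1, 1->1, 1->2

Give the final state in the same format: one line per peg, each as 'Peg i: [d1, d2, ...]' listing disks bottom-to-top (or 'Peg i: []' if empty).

After move 1 (1->0):
Peg 0: [1]
Peg 1: [4, 3]
Peg 2: [2]

After move 2 (2->1):
Peg 0: [1]
Peg 1: [4, 3, 2]
Peg 2: []

After move 3 (0->2):
Peg 0: []
Peg 1: [4, 3, 2]
Peg 2: [1]

After move 4 (1->2):
Peg 0: []
Peg 1: [4, 3, 2]
Peg 2: [1]

After move 5 (2->2):
Peg 0: []
Peg 1: [4, 3, 2]
Peg 2: [1]

After move 6 (0->2):
Peg 0: []
Peg 1: [4, 3, 2]
Peg 2: [1]

After move 7 (1->1):
Peg 0: []
Peg 1: [4, 3, 2]
Peg 2: [1]

After move 8 (2->1):
Peg 0: []
Peg 1: [4, 3, 2, 1]
Peg 2: []

After move 9 (1->1):
Peg 0: []
Peg 1: [4, 3, 2, 1]
Peg 2: []

After move 10 (1->2):
Peg 0: []
Peg 1: [4, 3, 2]
Peg 2: [1]

Answer: Peg 0: []
Peg 1: [4, 3, 2]
Peg 2: [1]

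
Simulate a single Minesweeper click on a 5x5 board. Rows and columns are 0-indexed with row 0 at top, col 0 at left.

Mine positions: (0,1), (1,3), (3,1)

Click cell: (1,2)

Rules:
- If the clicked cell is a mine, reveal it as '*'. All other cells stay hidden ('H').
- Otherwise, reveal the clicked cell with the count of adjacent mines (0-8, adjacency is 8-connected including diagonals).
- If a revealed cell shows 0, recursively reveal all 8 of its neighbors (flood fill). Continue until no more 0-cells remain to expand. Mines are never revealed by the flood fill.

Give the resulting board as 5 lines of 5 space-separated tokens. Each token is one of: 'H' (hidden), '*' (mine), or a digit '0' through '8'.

H H H H H
H H 2 H H
H H H H H
H H H H H
H H H H H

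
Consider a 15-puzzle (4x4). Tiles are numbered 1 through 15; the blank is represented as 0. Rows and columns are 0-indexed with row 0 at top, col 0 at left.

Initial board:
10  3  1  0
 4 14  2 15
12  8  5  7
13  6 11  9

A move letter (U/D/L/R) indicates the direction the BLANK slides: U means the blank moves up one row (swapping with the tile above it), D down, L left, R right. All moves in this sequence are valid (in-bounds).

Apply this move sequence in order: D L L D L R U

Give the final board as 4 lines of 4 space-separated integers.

Answer: 10  3  1 15
 4  0 14  2
12  8  5  7
13  6 11  9

Derivation:
After move 1 (D):
10  3  1 15
 4 14  2  0
12  8  5  7
13  6 11  9

After move 2 (L):
10  3  1 15
 4 14  0  2
12  8  5  7
13  6 11  9

After move 3 (L):
10  3  1 15
 4  0 14  2
12  8  5  7
13  6 11  9

After move 4 (D):
10  3  1 15
 4  8 14  2
12  0  5  7
13  6 11  9

After move 5 (L):
10  3  1 15
 4  8 14  2
 0 12  5  7
13  6 11  9

After move 6 (R):
10  3  1 15
 4  8 14  2
12  0  5  7
13  6 11  9

After move 7 (U):
10  3  1 15
 4  0 14  2
12  8  5  7
13  6 11  9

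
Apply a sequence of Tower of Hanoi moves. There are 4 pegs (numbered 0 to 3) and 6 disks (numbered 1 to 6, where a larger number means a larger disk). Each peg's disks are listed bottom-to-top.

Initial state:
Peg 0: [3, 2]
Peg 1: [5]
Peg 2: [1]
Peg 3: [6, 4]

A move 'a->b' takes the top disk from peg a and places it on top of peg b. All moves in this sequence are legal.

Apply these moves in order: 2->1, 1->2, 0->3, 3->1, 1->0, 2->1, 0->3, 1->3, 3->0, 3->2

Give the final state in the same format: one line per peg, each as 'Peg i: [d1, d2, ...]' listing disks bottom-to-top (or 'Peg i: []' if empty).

After move 1 (2->1):
Peg 0: [3, 2]
Peg 1: [5, 1]
Peg 2: []
Peg 3: [6, 4]

After move 2 (1->2):
Peg 0: [3, 2]
Peg 1: [5]
Peg 2: [1]
Peg 3: [6, 4]

After move 3 (0->3):
Peg 0: [3]
Peg 1: [5]
Peg 2: [1]
Peg 3: [6, 4, 2]

After move 4 (3->1):
Peg 0: [3]
Peg 1: [5, 2]
Peg 2: [1]
Peg 3: [6, 4]

After move 5 (1->0):
Peg 0: [3, 2]
Peg 1: [5]
Peg 2: [1]
Peg 3: [6, 4]

After move 6 (2->1):
Peg 0: [3, 2]
Peg 1: [5, 1]
Peg 2: []
Peg 3: [6, 4]

After move 7 (0->3):
Peg 0: [3]
Peg 1: [5, 1]
Peg 2: []
Peg 3: [6, 4, 2]

After move 8 (1->3):
Peg 0: [3]
Peg 1: [5]
Peg 2: []
Peg 3: [6, 4, 2, 1]

After move 9 (3->0):
Peg 0: [3, 1]
Peg 1: [5]
Peg 2: []
Peg 3: [6, 4, 2]

After move 10 (3->2):
Peg 0: [3, 1]
Peg 1: [5]
Peg 2: [2]
Peg 3: [6, 4]

Answer: Peg 0: [3, 1]
Peg 1: [5]
Peg 2: [2]
Peg 3: [6, 4]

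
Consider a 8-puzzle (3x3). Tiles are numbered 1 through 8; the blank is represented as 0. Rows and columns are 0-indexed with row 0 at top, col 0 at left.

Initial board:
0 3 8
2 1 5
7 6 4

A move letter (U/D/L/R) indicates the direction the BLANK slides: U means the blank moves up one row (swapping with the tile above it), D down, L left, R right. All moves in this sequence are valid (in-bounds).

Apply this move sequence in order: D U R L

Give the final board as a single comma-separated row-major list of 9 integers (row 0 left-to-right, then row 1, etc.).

After move 1 (D):
2 3 8
0 1 5
7 6 4

After move 2 (U):
0 3 8
2 1 5
7 6 4

After move 3 (R):
3 0 8
2 1 5
7 6 4

After move 4 (L):
0 3 8
2 1 5
7 6 4

Answer: 0, 3, 8, 2, 1, 5, 7, 6, 4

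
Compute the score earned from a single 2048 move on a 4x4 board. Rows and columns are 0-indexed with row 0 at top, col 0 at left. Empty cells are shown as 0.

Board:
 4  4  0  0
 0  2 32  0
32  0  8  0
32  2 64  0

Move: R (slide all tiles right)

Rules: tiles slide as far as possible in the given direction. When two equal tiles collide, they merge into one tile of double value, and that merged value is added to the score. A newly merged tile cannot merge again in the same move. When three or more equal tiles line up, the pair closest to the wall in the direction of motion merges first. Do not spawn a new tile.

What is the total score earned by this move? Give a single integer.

Slide right:
row 0: [4, 4, 0, 0] -> [0, 0, 0, 8]  score +8 (running 8)
row 1: [0, 2, 32, 0] -> [0, 0, 2, 32]  score +0 (running 8)
row 2: [32, 0, 8, 0] -> [0, 0, 32, 8]  score +0 (running 8)
row 3: [32, 2, 64, 0] -> [0, 32, 2, 64]  score +0 (running 8)
Board after move:
 0  0  0  8
 0  0  2 32
 0  0 32  8
 0 32  2 64

Answer: 8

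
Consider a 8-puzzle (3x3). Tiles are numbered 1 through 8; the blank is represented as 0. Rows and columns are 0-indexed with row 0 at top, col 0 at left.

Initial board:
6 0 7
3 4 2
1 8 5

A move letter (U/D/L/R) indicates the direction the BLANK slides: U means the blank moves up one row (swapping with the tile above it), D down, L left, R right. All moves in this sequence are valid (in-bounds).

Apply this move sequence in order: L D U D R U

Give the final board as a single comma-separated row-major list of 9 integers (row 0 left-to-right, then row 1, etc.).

After move 1 (L):
0 6 7
3 4 2
1 8 5

After move 2 (D):
3 6 7
0 4 2
1 8 5

After move 3 (U):
0 6 7
3 4 2
1 8 5

After move 4 (D):
3 6 7
0 4 2
1 8 5

After move 5 (R):
3 6 7
4 0 2
1 8 5

After move 6 (U):
3 0 7
4 6 2
1 8 5

Answer: 3, 0, 7, 4, 6, 2, 1, 8, 5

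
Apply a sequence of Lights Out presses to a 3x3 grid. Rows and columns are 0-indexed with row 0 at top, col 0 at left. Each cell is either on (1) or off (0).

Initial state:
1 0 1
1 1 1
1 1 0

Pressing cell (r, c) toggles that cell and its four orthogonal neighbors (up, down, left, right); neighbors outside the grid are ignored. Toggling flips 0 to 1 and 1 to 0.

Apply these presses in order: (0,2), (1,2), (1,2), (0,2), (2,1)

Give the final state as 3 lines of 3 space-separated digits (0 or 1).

After press 1 at (0,2):
1 1 0
1 1 0
1 1 0

After press 2 at (1,2):
1 1 1
1 0 1
1 1 1

After press 3 at (1,2):
1 1 0
1 1 0
1 1 0

After press 4 at (0,2):
1 0 1
1 1 1
1 1 0

After press 5 at (2,1):
1 0 1
1 0 1
0 0 1

Answer: 1 0 1
1 0 1
0 0 1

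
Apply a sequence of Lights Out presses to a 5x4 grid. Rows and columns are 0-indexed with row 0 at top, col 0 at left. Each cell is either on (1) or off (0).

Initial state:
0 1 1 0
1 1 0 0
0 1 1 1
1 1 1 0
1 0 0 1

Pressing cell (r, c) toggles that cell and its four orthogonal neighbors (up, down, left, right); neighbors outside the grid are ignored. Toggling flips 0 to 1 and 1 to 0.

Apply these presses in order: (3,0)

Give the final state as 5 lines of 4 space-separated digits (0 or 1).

After press 1 at (3,0):
0 1 1 0
1 1 0 0
1 1 1 1
0 0 1 0
0 0 0 1

Answer: 0 1 1 0
1 1 0 0
1 1 1 1
0 0 1 0
0 0 0 1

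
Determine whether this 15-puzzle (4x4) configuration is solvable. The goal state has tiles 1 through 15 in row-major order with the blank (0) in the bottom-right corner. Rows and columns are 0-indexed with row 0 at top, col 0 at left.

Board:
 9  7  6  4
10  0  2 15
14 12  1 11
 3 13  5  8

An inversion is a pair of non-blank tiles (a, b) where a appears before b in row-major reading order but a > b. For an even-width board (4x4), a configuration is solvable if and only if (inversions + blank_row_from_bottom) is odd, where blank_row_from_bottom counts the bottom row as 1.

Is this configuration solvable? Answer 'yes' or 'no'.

Inversions: 53
Blank is in row 1 (0-indexed from top), which is row 3 counting from the bottom (bottom = 1).
53 + 3 = 56, which is even, so the puzzle is not solvable.

Answer: no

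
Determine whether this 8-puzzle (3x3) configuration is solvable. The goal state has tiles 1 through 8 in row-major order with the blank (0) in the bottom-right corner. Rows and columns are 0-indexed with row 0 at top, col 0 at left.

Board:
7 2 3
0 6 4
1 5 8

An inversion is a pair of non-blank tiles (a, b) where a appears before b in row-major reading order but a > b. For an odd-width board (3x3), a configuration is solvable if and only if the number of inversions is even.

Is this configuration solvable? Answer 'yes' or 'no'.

Answer: yes

Derivation:
Inversions (pairs i<j in row-major order where tile[i] > tile[j] > 0): 12
12 is even, so the puzzle is solvable.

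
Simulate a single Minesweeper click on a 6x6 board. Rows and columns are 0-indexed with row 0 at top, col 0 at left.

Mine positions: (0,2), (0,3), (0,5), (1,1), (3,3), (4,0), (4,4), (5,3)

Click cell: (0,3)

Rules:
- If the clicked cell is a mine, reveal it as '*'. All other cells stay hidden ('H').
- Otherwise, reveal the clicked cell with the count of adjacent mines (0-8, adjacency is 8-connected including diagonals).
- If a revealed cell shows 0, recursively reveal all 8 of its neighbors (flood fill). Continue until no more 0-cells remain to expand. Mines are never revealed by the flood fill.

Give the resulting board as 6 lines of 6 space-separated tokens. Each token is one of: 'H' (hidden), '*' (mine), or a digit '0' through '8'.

H H H * H H
H H H H H H
H H H H H H
H H H H H H
H H H H H H
H H H H H H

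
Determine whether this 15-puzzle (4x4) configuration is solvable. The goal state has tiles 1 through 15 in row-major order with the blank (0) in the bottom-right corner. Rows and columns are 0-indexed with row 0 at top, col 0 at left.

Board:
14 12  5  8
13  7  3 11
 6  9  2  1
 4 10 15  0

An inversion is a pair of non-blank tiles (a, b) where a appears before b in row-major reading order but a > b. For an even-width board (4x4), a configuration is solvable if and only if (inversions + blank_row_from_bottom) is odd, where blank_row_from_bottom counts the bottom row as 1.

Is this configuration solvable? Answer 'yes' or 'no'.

Answer: no

Derivation:
Inversions: 63
Blank is in row 3 (0-indexed from top), which is row 1 counting from the bottom (bottom = 1).
63 + 1 = 64, which is even, so the puzzle is not solvable.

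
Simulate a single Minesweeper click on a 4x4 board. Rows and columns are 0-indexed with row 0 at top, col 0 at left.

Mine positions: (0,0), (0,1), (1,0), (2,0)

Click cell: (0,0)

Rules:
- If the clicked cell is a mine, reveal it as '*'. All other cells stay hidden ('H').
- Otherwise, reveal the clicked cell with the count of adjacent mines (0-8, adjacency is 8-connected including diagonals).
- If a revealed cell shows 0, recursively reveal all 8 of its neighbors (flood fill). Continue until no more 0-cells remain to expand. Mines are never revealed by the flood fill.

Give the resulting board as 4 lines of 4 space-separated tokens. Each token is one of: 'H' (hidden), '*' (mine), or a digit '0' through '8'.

* H H H
H H H H
H H H H
H H H H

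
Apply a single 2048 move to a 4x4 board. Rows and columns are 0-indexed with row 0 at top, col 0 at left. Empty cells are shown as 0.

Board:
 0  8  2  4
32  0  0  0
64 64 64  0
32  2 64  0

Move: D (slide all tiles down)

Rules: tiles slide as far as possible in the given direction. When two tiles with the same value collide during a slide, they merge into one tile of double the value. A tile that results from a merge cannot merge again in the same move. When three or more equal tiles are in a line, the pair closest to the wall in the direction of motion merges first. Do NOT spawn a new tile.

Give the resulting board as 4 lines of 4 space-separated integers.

Answer:   0   0   0   0
 32   8   0   0
 64  64   2   0
 32   2 128   4

Derivation:
Slide down:
col 0: [0, 32, 64, 32] -> [0, 32, 64, 32]
col 1: [8, 0, 64, 2] -> [0, 8, 64, 2]
col 2: [2, 0, 64, 64] -> [0, 0, 2, 128]
col 3: [4, 0, 0, 0] -> [0, 0, 0, 4]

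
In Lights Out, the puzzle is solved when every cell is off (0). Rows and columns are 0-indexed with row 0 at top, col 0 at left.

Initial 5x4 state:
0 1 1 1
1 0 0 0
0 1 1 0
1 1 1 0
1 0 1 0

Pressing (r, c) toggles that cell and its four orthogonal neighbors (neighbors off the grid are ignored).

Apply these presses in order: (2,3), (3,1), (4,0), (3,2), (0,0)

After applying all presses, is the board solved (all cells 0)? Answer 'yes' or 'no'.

After press 1 at (2,3):
0 1 1 1
1 0 0 1
0 1 0 1
1 1 1 1
1 0 1 0

After press 2 at (3,1):
0 1 1 1
1 0 0 1
0 0 0 1
0 0 0 1
1 1 1 0

After press 3 at (4,0):
0 1 1 1
1 0 0 1
0 0 0 1
1 0 0 1
0 0 1 0

After press 4 at (3,2):
0 1 1 1
1 0 0 1
0 0 1 1
1 1 1 0
0 0 0 0

After press 5 at (0,0):
1 0 1 1
0 0 0 1
0 0 1 1
1 1 1 0
0 0 0 0

Lights still on: 9

Answer: no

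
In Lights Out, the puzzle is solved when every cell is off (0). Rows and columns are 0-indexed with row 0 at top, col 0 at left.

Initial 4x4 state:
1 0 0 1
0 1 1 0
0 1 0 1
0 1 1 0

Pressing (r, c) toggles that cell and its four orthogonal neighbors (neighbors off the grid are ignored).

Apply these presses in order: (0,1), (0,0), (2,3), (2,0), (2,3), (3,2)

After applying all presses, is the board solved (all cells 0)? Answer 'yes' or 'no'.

Answer: no

Derivation:
After press 1 at (0,1):
0 1 1 1
0 0 1 0
0 1 0 1
0 1 1 0

After press 2 at (0,0):
1 0 1 1
1 0 1 0
0 1 0 1
0 1 1 0

After press 3 at (2,3):
1 0 1 1
1 0 1 1
0 1 1 0
0 1 1 1

After press 4 at (2,0):
1 0 1 1
0 0 1 1
1 0 1 0
1 1 1 1

After press 5 at (2,3):
1 0 1 1
0 0 1 0
1 0 0 1
1 1 1 0

After press 6 at (3,2):
1 0 1 1
0 0 1 0
1 0 1 1
1 0 0 1

Lights still on: 9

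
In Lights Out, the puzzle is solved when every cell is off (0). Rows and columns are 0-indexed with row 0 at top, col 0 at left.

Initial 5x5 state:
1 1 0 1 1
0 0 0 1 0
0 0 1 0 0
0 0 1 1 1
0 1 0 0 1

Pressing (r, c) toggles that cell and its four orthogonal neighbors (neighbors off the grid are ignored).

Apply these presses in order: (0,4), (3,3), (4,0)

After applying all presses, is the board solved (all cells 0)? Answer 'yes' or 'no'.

After press 1 at (0,4):
1 1 0 0 0
0 0 0 1 1
0 0 1 0 0
0 0 1 1 1
0 1 0 0 1

After press 2 at (3,3):
1 1 0 0 0
0 0 0 1 1
0 0 1 1 0
0 0 0 0 0
0 1 0 1 1

After press 3 at (4,0):
1 1 0 0 0
0 0 0 1 1
0 0 1 1 0
1 0 0 0 0
1 0 0 1 1

Lights still on: 10

Answer: no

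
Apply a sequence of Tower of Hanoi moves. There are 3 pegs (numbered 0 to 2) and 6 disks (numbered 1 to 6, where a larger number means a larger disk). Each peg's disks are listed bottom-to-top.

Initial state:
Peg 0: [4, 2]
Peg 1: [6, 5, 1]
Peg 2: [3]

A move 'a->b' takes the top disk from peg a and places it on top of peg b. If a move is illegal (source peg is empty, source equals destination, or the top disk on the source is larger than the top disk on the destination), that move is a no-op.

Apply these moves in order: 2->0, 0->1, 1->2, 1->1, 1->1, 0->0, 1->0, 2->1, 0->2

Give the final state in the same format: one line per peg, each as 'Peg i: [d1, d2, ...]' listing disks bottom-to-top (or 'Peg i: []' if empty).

After move 1 (2->0):
Peg 0: [4, 2]
Peg 1: [6, 5, 1]
Peg 2: [3]

After move 2 (0->1):
Peg 0: [4, 2]
Peg 1: [6, 5, 1]
Peg 2: [3]

After move 3 (1->2):
Peg 0: [4, 2]
Peg 1: [6, 5]
Peg 2: [3, 1]

After move 4 (1->1):
Peg 0: [4, 2]
Peg 1: [6, 5]
Peg 2: [3, 1]

After move 5 (1->1):
Peg 0: [4, 2]
Peg 1: [6, 5]
Peg 2: [3, 1]

After move 6 (0->0):
Peg 0: [4, 2]
Peg 1: [6, 5]
Peg 2: [3, 1]

After move 7 (1->0):
Peg 0: [4, 2]
Peg 1: [6, 5]
Peg 2: [3, 1]

After move 8 (2->1):
Peg 0: [4, 2]
Peg 1: [6, 5, 1]
Peg 2: [3]

After move 9 (0->2):
Peg 0: [4]
Peg 1: [6, 5, 1]
Peg 2: [3, 2]

Answer: Peg 0: [4]
Peg 1: [6, 5, 1]
Peg 2: [3, 2]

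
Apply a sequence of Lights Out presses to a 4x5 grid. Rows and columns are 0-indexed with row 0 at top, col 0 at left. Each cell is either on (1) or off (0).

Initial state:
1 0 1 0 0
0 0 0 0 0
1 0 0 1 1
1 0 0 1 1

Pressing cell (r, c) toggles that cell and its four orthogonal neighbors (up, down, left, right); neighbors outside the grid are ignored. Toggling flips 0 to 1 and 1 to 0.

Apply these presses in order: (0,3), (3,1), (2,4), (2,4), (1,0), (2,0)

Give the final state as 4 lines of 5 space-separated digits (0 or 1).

Answer: 0 0 0 1 1
0 1 0 1 0
1 0 0 1 1
1 1 1 1 1

Derivation:
After press 1 at (0,3):
1 0 0 1 1
0 0 0 1 0
1 0 0 1 1
1 0 0 1 1

After press 2 at (3,1):
1 0 0 1 1
0 0 0 1 0
1 1 0 1 1
0 1 1 1 1

After press 3 at (2,4):
1 0 0 1 1
0 0 0 1 1
1 1 0 0 0
0 1 1 1 0

After press 4 at (2,4):
1 0 0 1 1
0 0 0 1 0
1 1 0 1 1
0 1 1 1 1

After press 5 at (1,0):
0 0 0 1 1
1 1 0 1 0
0 1 0 1 1
0 1 1 1 1

After press 6 at (2,0):
0 0 0 1 1
0 1 0 1 0
1 0 0 1 1
1 1 1 1 1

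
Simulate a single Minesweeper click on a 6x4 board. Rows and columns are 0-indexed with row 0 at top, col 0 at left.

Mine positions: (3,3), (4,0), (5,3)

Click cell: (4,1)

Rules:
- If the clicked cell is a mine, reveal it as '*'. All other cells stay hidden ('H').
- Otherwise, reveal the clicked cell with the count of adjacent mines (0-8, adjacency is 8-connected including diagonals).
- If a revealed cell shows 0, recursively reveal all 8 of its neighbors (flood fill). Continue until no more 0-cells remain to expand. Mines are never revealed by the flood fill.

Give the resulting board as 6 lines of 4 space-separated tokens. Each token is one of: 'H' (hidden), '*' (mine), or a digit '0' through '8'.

H H H H
H H H H
H H H H
H H H H
H 1 H H
H H H H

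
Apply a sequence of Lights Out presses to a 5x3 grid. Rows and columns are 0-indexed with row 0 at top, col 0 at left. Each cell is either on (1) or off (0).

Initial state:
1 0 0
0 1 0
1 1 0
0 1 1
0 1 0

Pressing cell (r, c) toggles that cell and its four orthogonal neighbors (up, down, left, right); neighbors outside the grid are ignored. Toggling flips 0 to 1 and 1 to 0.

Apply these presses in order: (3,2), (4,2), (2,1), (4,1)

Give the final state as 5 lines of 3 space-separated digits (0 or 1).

Answer: 1 0 0
0 0 0
0 0 0
0 0 1
1 1 1

Derivation:
After press 1 at (3,2):
1 0 0
0 1 0
1 1 1
0 0 0
0 1 1

After press 2 at (4,2):
1 0 0
0 1 0
1 1 1
0 0 1
0 0 0

After press 3 at (2,1):
1 0 0
0 0 0
0 0 0
0 1 1
0 0 0

After press 4 at (4,1):
1 0 0
0 0 0
0 0 0
0 0 1
1 1 1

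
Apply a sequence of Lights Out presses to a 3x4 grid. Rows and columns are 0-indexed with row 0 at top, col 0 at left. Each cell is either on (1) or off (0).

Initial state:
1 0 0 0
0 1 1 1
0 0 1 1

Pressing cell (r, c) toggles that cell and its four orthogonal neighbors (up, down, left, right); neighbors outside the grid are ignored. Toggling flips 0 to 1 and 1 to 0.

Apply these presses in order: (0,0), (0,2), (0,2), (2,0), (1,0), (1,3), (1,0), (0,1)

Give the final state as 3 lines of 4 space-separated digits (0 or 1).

After press 1 at (0,0):
0 1 0 0
1 1 1 1
0 0 1 1

After press 2 at (0,2):
0 0 1 1
1 1 0 1
0 0 1 1

After press 3 at (0,2):
0 1 0 0
1 1 1 1
0 0 1 1

After press 4 at (2,0):
0 1 0 0
0 1 1 1
1 1 1 1

After press 5 at (1,0):
1 1 0 0
1 0 1 1
0 1 1 1

After press 6 at (1,3):
1 1 0 1
1 0 0 0
0 1 1 0

After press 7 at (1,0):
0 1 0 1
0 1 0 0
1 1 1 0

After press 8 at (0,1):
1 0 1 1
0 0 0 0
1 1 1 0

Answer: 1 0 1 1
0 0 0 0
1 1 1 0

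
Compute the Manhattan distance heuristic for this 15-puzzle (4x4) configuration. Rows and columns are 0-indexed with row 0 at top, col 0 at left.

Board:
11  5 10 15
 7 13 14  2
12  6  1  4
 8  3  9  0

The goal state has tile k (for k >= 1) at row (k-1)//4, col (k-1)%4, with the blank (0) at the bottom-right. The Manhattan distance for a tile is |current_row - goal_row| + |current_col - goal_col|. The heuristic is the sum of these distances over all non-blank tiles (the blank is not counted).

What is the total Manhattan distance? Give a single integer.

Tile 11: at (0,0), goal (2,2), distance |0-2|+|0-2| = 4
Tile 5: at (0,1), goal (1,0), distance |0-1|+|1-0| = 2
Tile 10: at (0,2), goal (2,1), distance |0-2|+|2-1| = 3
Tile 15: at (0,3), goal (3,2), distance |0-3|+|3-2| = 4
Tile 7: at (1,0), goal (1,2), distance |1-1|+|0-2| = 2
Tile 13: at (1,1), goal (3,0), distance |1-3|+|1-0| = 3
Tile 14: at (1,2), goal (3,1), distance |1-3|+|2-1| = 3
Tile 2: at (1,3), goal (0,1), distance |1-0|+|3-1| = 3
Tile 12: at (2,0), goal (2,3), distance |2-2|+|0-3| = 3
Tile 6: at (2,1), goal (1,1), distance |2-1|+|1-1| = 1
Tile 1: at (2,2), goal (0,0), distance |2-0|+|2-0| = 4
Tile 4: at (2,3), goal (0,3), distance |2-0|+|3-3| = 2
Tile 8: at (3,0), goal (1,3), distance |3-1|+|0-3| = 5
Tile 3: at (3,1), goal (0,2), distance |3-0|+|1-2| = 4
Tile 9: at (3,2), goal (2,0), distance |3-2|+|2-0| = 3
Sum: 4 + 2 + 3 + 4 + 2 + 3 + 3 + 3 + 3 + 1 + 4 + 2 + 5 + 4 + 3 = 46

Answer: 46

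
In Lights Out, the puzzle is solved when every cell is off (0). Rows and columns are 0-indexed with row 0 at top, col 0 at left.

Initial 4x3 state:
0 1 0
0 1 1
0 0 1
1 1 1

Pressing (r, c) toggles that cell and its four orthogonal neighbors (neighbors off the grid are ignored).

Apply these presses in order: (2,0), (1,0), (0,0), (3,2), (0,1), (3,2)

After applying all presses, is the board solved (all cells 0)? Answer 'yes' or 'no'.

Answer: no

Derivation:
After press 1 at (2,0):
0 1 0
1 1 1
1 1 1
0 1 1

After press 2 at (1,0):
1 1 0
0 0 1
0 1 1
0 1 1

After press 3 at (0,0):
0 0 0
1 0 1
0 1 1
0 1 1

After press 4 at (3,2):
0 0 0
1 0 1
0 1 0
0 0 0

After press 5 at (0,1):
1 1 1
1 1 1
0 1 0
0 0 0

After press 6 at (3,2):
1 1 1
1 1 1
0 1 1
0 1 1

Lights still on: 10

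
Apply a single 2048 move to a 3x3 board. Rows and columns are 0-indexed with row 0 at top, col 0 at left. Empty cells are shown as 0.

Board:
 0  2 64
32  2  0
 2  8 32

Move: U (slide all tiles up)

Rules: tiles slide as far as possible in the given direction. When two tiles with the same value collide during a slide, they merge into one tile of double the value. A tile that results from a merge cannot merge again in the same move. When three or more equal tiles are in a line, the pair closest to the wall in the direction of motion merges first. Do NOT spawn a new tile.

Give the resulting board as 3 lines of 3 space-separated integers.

Slide up:
col 0: [0, 32, 2] -> [32, 2, 0]
col 1: [2, 2, 8] -> [4, 8, 0]
col 2: [64, 0, 32] -> [64, 32, 0]

Answer: 32  4 64
 2  8 32
 0  0  0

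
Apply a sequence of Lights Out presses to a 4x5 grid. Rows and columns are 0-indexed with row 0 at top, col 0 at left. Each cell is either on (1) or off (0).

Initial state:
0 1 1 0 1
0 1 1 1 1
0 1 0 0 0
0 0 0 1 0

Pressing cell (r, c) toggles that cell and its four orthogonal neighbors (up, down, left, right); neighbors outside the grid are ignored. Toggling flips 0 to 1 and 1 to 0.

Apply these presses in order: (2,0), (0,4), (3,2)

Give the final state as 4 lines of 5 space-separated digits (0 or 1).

After press 1 at (2,0):
0 1 1 0 1
1 1 1 1 1
1 0 0 0 0
1 0 0 1 0

After press 2 at (0,4):
0 1 1 1 0
1 1 1 1 0
1 0 0 0 0
1 0 0 1 0

After press 3 at (3,2):
0 1 1 1 0
1 1 1 1 0
1 0 1 0 0
1 1 1 0 0

Answer: 0 1 1 1 0
1 1 1 1 0
1 0 1 0 0
1 1 1 0 0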